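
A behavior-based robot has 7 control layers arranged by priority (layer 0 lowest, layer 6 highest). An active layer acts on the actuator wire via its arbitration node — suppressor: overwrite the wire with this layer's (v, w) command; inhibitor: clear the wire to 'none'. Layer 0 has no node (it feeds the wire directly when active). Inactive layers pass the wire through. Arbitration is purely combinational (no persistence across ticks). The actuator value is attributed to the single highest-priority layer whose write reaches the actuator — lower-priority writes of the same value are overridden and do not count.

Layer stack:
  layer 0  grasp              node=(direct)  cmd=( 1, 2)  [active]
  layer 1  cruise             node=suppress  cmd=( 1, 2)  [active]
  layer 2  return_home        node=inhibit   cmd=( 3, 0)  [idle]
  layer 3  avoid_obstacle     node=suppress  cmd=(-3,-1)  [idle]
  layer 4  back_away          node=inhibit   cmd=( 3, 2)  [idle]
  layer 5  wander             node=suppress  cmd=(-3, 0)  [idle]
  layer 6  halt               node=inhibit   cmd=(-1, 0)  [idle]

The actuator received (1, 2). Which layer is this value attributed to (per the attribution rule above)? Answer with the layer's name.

cruise

layer 0 (grasp) active — direct: (1, 2)
layer 1 (cruise) active — suppresses: (1, 2)
layer 2 (return_home) idle — unchanged: (1, 2)
layer 3 (avoid_obstacle) idle — unchanged: (1, 2)
layer 4 (back_away) idle — unchanged: (1, 2)
layer 5 (wander) idle — unchanged: (1, 2)
layer 6 (halt) idle — unchanged: (1, 2)
→ actuator (1, 2)
last writer: layer 1 = cruise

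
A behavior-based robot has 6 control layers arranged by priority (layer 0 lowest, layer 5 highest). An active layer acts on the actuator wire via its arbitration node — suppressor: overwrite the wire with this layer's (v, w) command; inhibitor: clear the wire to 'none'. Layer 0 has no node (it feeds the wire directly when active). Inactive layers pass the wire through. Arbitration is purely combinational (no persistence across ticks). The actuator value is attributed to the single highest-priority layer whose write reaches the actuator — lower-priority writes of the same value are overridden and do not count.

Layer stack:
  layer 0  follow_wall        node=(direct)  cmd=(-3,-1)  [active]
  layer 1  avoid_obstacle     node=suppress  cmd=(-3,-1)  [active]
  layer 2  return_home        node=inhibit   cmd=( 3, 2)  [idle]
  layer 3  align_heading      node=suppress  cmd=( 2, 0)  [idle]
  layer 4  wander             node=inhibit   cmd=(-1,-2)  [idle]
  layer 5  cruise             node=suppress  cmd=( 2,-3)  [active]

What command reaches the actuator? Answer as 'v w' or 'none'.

L0 follow_wall: active, feeds wire = (-3, -1)
L1 avoid_obstacle: active, suppressor → wire = (-3, -1)
L2 return_home: idle → wire stays (-3, -1)
L3 align_heading: idle → wire stays (-3, -1)
L4 wander: idle → wire stays (-3, -1)
L5 cruise: active, suppressor → wire = (2, -3)
actuator = (2, -3)

2 -3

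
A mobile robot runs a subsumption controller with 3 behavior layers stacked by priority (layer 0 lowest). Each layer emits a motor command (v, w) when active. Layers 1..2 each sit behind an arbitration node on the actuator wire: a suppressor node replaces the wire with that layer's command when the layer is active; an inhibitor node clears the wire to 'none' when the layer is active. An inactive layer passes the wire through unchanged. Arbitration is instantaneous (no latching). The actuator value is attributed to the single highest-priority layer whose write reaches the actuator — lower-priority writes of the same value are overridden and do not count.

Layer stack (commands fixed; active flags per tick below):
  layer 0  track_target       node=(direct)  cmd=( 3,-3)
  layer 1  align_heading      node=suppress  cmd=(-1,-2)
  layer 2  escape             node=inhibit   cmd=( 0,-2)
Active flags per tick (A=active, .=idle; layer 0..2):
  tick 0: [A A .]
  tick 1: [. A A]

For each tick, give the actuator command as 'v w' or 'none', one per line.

tick 0:
  [0] track_target on; wire := (3, -3)
  [1] align_heading on (suppress); wire := (-1, -2)
  [2] escape off; pass (-1, -2)
  output (-1, -2)
tick 1:
  [0] track_target off; wire := none
  [1] align_heading on (suppress); wire := (-1, -2)
  [2] escape on (inhibit); wire := none
  output none

-1 -2
none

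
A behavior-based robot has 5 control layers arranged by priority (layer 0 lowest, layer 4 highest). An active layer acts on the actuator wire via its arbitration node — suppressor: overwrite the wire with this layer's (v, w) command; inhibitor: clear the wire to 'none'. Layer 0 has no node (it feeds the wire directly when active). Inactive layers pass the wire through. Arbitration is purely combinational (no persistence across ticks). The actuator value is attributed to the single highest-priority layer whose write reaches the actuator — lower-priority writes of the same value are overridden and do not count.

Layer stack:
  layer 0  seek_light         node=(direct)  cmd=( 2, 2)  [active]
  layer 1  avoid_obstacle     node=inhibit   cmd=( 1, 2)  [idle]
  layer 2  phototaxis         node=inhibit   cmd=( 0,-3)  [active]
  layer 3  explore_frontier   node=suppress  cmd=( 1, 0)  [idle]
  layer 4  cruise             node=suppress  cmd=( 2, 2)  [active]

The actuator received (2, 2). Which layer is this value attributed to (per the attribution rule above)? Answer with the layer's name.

cruise

[0] seek_light on; wire := (2, 2)
[1] avoid_obstacle off; pass (2, 2)
[2] phototaxis on (inhibit); wire := none
[3] explore_frontier off; pass none
[4] cruise on (suppress); wire := (2, 2)
output (2, 2)
last writer: layer 4 = cruise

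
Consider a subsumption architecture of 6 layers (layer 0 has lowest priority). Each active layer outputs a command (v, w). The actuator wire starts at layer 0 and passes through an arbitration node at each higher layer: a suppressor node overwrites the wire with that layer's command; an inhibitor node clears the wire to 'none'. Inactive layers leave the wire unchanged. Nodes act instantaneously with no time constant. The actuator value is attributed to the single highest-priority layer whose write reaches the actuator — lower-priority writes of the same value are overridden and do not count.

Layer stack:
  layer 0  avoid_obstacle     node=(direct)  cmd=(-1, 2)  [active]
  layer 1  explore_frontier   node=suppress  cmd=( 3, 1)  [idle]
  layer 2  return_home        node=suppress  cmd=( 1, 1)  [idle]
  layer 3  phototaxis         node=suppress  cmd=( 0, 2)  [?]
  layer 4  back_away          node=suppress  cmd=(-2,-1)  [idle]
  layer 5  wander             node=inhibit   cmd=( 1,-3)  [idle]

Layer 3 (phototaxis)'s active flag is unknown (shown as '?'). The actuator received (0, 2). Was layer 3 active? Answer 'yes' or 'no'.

If layer 3 is active=yes:
  actuator would be (0, 2)
If layer 3 is active=no:
  actuator would be (-1, 2)
Observed (0, 2), so layer 3 was active.

yes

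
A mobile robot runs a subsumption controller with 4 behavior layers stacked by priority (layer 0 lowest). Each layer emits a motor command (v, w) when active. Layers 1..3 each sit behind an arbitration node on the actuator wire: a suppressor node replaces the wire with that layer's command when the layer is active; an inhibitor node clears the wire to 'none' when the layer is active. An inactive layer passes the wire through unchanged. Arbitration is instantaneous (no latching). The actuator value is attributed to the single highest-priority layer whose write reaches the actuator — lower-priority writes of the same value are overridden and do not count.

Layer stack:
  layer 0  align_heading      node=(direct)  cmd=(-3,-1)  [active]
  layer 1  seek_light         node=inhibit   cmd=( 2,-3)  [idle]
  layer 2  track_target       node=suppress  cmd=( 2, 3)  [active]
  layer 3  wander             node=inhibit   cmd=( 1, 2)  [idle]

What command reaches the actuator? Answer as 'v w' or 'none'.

2 3

[0] align_heading on; wire := (-3, -1)
[1] seek_light off; pass (-3, -1)
[2] track_target on (suppress); wire := (2, 3)
[3] wander off; pass (2, 3)
output (2, 3)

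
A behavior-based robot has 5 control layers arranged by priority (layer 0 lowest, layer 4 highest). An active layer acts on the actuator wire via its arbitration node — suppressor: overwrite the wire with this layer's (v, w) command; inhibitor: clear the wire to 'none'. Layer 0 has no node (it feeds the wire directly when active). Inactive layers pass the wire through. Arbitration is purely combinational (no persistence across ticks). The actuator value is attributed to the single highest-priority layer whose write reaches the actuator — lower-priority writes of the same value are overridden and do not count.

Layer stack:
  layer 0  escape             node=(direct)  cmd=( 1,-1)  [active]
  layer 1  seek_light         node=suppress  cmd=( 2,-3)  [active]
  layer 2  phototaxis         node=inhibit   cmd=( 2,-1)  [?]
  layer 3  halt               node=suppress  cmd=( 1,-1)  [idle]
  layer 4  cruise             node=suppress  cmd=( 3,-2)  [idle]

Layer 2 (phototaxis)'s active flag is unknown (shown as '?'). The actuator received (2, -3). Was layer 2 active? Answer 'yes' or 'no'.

no

If layer 2 is active=yes:
  actuator would be none
If layer 2 is active=no:
  actuator would be (2, -3)
Observed (2, -3), so layer 2 was idle.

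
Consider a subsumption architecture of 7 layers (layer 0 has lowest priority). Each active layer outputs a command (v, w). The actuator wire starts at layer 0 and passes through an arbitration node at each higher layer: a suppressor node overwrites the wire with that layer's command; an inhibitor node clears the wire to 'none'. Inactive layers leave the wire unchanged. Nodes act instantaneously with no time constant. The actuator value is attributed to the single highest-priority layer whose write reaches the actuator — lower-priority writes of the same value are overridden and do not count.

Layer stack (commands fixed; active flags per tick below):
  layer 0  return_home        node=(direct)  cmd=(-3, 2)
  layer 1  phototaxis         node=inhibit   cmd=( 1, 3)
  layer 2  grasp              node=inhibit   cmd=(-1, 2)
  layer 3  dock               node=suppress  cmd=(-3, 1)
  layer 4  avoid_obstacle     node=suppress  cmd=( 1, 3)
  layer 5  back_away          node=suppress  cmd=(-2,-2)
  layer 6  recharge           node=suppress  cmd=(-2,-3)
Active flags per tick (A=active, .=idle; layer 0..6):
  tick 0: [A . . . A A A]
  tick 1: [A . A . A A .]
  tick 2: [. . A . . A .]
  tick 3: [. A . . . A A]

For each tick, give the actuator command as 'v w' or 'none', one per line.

-2 -3
-2 -2
-2 -2
-2 -3

tick 0:
  [0] return_home on; wire := (-3, 2)
  [1] phototaxis off; pass (-3, 2)
  [2] grasp off; pass (-3, 2)
  [3] dock off; pass (-3, 2)
  [4] avoid_obstacle on (suppress); wire := (1, 3)
  [5] back_away on (suppress); wire := (-2, -2)
  [6] recharge on (suppress); wire := (-2, -3)
  output (-2, -3)
tick 1:
  [0] return_home on; wire := (-3, 2)
  [1] phototaxis off; pass (-3, 2)
  [2] grasp on (inhibit); wire := none
  [3] dock off; pass none
  [4] avoid_obstacle on (suppress); wire := (1, 3)
  [5] back_away on (suppress); wire := (-2, -2)
  [6] recharge off; pass (-2, -2)
  output (-2, -2)
tick 2:
  [0] return_home off; wire := none
  [1] phototaxis off; pass none
  [2] grasp on (inhibit); wire := none
  [3] dock off; pass none
  [4] avoid_obstacle off; pass none
  [5] back_away on (suppress); wire := (-2, -2)
  [6] recharge off; pass (-2, -2)
  output (-2, -2)
tick 3:
  [0] return_home off; wire := none
  [1] phototaxis on (inhibit); wire := none
  [2] grasp off; pass none
  [3] dock off; pass none
  [4] avoid_obstacle off; pass none
  [5] back_away on (suppress); wire := (-2, -2)
  [6] recharge on (suppress); wire := (-2, -3)
  output (-2, -3)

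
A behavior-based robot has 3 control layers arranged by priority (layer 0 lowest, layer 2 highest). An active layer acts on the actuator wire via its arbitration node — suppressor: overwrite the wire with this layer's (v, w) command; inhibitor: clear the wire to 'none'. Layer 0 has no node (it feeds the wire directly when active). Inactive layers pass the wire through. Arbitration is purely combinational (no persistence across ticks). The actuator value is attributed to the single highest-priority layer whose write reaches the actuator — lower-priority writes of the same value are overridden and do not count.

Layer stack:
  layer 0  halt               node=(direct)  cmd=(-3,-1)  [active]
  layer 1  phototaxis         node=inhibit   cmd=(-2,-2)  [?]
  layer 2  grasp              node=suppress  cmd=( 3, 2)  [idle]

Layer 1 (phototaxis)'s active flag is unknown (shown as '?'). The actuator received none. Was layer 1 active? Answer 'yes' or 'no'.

If layer 1 is active=yes:
  actuator would be none
If layer 1 is active=no:
  actuator would be (-3, -1)
Observed none, so layer 1 was active.

yes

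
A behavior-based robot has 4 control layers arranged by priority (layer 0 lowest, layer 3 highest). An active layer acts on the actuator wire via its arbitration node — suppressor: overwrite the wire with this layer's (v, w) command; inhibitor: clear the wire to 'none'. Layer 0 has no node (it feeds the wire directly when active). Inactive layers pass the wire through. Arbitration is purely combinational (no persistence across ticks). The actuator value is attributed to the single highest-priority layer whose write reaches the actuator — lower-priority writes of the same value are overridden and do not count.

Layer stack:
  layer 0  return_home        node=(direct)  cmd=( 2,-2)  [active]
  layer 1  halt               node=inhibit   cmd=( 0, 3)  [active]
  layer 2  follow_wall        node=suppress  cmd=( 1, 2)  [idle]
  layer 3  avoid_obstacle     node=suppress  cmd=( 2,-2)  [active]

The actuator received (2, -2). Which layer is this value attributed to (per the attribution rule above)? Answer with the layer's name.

[0] return_home on; wire := (2, -2)
[1] halt on (inhibit); wire := none
[2] follow_wall off; pass none
[3] avoid_obstacle on (suppress); wire := (2, -2)
output (2, -2)
last writer: layer 3 = avoid_obstacle

avoid_obstacle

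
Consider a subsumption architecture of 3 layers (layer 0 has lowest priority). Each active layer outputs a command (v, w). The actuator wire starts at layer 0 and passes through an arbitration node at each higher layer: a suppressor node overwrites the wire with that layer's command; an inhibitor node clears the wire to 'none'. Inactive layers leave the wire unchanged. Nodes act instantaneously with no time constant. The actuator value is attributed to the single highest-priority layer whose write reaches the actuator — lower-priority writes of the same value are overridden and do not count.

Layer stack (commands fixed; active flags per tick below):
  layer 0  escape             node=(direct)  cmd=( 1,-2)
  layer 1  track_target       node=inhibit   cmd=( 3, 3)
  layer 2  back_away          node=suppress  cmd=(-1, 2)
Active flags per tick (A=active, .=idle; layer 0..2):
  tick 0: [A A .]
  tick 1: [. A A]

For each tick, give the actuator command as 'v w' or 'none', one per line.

tick 0:
  L0 escape: active, feeds wire = (1, -2)
  L1 track_target: active, inhibitor → wire = none
  L2 back_away: idle → wire stays none
  actuator = none
tick 1:
  L0 escape: idle → wire = none
  L1 track_target: active, inhibitor → wire = none
  L2 back_away: active, suppressor → wire = (-1, 2)
  actuator = (-1, 2)

none
-1 2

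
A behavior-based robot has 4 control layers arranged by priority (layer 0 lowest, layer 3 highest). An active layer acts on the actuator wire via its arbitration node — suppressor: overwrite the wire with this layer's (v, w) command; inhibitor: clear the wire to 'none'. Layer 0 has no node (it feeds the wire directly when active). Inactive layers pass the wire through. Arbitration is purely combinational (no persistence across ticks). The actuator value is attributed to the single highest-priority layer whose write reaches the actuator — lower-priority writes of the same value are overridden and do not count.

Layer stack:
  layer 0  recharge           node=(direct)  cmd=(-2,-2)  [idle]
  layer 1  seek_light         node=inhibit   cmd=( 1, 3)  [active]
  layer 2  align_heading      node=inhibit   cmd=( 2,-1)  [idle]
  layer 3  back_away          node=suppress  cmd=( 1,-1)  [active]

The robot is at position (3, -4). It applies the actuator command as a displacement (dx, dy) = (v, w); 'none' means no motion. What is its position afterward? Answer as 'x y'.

4 -5

layer 0 (recharge) idle — none
layer 1 (seek_light) active — inhibits: none
layer 2 (align_heading) idle — unchanged: none
layer 3 (back_away) active — suppresses: (1, -1)
→ actuator (1, -1)
position: (3, -4) + (1, -1) = (4, -5)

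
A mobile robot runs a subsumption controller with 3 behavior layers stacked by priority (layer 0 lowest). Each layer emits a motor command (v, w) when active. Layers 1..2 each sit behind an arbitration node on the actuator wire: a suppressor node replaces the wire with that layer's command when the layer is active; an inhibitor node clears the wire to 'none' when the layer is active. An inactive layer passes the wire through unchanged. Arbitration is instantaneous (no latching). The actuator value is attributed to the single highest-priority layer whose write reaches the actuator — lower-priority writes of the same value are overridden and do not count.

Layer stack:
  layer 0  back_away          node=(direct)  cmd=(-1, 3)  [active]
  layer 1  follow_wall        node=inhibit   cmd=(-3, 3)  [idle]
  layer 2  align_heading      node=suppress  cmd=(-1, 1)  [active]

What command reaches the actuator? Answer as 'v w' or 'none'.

-1 1

[0] back_away on; wire := (-1, 3)
[1] follow_wall off; pass (-1, 3)
[2] align_heading on (suppress); wire := (-1, 1)
output (-1, 1)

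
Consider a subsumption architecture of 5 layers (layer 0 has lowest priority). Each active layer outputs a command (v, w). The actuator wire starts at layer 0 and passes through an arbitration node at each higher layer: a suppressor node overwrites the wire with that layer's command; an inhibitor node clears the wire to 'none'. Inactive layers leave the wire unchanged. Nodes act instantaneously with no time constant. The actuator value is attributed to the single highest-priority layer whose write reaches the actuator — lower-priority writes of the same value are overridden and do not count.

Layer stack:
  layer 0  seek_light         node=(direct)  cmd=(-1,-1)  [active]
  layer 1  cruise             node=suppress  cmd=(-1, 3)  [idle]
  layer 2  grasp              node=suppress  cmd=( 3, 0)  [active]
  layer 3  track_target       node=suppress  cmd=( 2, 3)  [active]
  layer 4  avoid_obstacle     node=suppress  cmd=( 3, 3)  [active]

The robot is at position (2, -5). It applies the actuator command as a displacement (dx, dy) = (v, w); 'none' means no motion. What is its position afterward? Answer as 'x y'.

L0 seek_light: active, feeds wire = (-1, -1)
L1 cruise: idle → wire stays (-1, -1)
L2 grasp: active, suppressor → wire = (3, 0)
L3 track_target: active, suppressor → wire = (2, 3)
L4 avoid_obstacle: active, suppressor → wire = (3, 3)
actuator = (3, 3)
position: (2, -5) + (3, 3) = (5, -2)

5 -2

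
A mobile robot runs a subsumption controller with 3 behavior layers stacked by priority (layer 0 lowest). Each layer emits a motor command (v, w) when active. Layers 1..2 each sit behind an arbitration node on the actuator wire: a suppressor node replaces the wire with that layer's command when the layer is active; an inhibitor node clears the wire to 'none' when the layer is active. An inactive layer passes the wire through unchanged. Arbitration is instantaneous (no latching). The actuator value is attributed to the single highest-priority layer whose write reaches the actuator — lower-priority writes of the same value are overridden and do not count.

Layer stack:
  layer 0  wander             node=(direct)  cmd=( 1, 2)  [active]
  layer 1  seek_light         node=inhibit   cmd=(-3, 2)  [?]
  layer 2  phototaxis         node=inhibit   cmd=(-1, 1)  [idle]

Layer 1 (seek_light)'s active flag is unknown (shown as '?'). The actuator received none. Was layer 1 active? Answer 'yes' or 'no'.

If layer 1 is active=yes:
  actuator would be none
If layer 1 is active=no:
  actuator would be (1, 2)
Observed none, so layer 1 was active.

yes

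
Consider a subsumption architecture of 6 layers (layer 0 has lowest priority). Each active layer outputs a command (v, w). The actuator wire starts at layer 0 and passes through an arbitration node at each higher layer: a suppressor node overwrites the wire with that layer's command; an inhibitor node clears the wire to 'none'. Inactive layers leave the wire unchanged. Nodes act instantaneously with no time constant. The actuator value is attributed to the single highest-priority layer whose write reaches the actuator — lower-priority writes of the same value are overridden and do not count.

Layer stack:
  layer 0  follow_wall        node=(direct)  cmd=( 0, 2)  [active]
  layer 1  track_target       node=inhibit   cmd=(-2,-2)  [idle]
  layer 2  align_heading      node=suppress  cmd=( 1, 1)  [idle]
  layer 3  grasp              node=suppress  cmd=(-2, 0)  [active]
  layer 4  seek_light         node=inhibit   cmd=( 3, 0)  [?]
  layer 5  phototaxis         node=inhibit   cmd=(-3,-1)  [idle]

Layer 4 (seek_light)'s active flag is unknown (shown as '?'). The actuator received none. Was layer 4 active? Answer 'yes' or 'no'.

yes

If layer 4 is active=yes:
  actuator would be none
If layer 4 is active=no:
  actuator would be (-2, 0)
Observed none, so layer 4 was active.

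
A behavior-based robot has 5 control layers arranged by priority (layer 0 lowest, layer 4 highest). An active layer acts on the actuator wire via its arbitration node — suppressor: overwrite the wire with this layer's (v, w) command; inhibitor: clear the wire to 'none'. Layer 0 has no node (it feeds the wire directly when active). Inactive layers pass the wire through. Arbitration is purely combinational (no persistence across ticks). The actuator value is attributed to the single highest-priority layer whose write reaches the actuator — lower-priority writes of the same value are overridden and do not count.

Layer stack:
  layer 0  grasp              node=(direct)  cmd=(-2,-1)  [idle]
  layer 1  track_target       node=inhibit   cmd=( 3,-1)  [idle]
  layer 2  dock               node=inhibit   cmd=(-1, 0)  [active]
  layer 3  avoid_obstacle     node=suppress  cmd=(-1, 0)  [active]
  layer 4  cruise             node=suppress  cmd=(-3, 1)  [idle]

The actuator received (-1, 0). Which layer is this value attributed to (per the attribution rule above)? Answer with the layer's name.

avoid_obstacle

[0] grasp off; wire := none
[1] track_target off; pass none
[2] dock on (inhibit); wire := none
[3] avoid_obstacle on (suppress); wire := (-1, 0)
[4] cruise off; pass (-1, 0)
output (-1, 0)
last writer: layer 3 = avoid_obstacle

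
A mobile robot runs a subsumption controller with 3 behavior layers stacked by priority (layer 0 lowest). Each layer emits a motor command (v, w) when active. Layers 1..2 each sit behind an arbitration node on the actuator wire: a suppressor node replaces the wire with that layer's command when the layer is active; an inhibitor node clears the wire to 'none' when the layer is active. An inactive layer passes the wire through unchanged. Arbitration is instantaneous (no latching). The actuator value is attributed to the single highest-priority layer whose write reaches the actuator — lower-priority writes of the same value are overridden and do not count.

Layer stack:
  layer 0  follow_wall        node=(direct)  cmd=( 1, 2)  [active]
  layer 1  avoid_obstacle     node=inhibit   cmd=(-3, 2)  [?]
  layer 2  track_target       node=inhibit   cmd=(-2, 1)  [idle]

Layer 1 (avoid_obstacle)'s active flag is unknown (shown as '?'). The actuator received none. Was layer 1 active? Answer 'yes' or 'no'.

yes

If layer 1 is active=yes:
  actuator would be none
If layer 1 is active=no:
  actuator would be (1, 2)
Observed none, so layer 1 was active.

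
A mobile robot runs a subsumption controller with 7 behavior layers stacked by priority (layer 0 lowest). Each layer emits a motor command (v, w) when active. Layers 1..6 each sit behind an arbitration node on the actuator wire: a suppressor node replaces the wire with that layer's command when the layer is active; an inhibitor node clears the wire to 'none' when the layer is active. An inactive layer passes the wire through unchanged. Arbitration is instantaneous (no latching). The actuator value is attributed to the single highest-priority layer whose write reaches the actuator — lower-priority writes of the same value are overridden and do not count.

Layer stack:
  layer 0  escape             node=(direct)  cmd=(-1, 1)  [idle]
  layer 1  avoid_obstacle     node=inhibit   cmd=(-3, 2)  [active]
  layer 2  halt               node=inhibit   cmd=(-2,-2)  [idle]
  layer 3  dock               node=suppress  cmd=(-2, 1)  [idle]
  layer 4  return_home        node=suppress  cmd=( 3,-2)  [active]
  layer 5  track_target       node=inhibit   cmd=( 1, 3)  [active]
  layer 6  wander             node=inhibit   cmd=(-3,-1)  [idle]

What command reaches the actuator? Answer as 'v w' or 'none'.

L0 escape: idle → wire = none
L1 avoid_obstacle: active, inhibitor → wire = none
L2 halt: idle → wire stays none
L3 dock: idle → wire stays none
L4 return_home: active, suppressor → wire = (3, -2)
L5 track_target: active, inhibitor → wire = none
L6 wander: idle → wire stays none
actuator = none

none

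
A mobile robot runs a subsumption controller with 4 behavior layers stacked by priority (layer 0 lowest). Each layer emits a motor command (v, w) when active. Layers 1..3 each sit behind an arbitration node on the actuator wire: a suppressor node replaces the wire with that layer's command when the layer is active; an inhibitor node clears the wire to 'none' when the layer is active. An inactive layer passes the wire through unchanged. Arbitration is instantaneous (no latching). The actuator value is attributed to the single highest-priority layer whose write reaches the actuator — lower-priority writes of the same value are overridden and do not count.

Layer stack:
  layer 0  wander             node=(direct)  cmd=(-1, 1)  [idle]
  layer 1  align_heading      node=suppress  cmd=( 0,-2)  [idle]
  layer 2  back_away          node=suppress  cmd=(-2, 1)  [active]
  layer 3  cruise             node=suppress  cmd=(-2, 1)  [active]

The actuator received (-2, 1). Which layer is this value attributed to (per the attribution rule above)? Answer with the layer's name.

cruise

[0] wander off; wire := none
[1] align_heading off; pass none
[2] back_away on (suppress); wire := (-2, 1)
[3] cruise on (suppress); wire := (-2, 1)
output (-2, 1)
last writer: layer 3 = cruise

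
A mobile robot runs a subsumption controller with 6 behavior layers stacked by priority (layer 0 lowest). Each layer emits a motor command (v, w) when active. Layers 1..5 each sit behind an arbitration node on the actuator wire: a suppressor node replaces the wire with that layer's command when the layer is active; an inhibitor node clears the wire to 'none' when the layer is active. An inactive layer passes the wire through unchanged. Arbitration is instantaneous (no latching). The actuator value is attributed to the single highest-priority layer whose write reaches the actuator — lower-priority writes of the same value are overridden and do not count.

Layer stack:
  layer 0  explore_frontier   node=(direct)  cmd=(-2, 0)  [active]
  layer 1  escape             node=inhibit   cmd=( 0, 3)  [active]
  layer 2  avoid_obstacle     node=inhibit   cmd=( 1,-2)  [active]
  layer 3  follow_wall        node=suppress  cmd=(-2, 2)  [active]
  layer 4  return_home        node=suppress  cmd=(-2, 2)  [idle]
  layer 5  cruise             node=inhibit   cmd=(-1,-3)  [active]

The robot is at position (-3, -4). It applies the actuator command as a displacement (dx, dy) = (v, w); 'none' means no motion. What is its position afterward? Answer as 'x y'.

-3 -4

layer 0 (explore_frontier) active — direct: (-2, 0)
layer 1 (escape) active — inhibits: none
layer 2 (avoid_obstacle) active — inhibits: none
layer 3 (follow_wall) active — suppresses: (-2, 2)
layer 4 (return_home) idle — unchanged: (-2, 2)
layer 5 (cruise) active — inhibits: none
→ actuator none
position: (-3, -4) + none = (-3, -4)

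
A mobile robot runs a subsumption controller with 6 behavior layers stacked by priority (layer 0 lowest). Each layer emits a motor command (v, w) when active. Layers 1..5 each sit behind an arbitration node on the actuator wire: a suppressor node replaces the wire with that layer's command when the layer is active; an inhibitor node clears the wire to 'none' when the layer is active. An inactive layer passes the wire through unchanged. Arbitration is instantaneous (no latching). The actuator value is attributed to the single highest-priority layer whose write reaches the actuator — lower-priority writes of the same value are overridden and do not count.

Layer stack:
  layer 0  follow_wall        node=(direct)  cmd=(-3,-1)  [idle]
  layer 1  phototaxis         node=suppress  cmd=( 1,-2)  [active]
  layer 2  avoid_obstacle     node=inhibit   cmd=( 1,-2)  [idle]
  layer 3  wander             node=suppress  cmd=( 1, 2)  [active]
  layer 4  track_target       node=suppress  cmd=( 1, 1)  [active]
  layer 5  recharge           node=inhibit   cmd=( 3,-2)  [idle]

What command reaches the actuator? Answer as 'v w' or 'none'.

layer 0 (follow_wall) idle — none
layer 1 (phototaxis) active — suppresses: (1, -2)
layer 2 (avoid_obstacle) idle — unchanged: (1, -2)
layer 3 (wander) active — suppresses: (1, 2)
layer 4 (track_target) active — suppresses: (1, 1)
layer 5 (recharge) idle — unchanged: (1, 1)
→ actuator (1, 1)

1 1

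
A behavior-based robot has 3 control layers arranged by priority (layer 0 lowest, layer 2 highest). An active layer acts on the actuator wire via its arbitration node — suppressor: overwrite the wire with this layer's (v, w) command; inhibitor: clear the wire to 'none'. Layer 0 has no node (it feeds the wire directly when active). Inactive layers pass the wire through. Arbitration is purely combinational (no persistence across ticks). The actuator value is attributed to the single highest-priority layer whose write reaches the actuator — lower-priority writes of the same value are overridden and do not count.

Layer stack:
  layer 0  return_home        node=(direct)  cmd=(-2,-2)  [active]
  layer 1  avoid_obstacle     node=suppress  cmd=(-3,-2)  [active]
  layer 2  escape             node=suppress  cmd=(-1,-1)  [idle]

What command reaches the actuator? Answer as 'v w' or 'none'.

-3 -2

layer 0 (return_home) active — direct: (-2, -2)
layer 1 (avoid_obstacle) active — suppresses: (-3, -2)
layer 2 (escape) idle — unchanged: (-3, -2)
→ actuator (-3, -2)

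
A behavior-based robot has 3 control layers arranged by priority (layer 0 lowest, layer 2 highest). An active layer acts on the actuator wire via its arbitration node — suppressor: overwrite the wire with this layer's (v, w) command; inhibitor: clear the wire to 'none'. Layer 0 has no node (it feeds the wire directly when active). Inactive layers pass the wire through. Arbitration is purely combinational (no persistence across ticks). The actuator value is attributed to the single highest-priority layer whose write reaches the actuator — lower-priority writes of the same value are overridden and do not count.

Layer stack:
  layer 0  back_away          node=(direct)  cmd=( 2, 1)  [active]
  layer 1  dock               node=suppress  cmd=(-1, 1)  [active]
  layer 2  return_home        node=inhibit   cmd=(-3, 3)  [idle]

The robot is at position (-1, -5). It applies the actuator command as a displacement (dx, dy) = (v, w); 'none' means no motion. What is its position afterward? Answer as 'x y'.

-2 -4

L0 back_away: active, feeds wire = (2, 1)
L1 dock: active, suppressor → wire = (-1, 1)
L2 return_home: idle → wire stays (-1, 1)
actuator = (-1, 1)
position: (-1, -5) + (-1, 1) = (-2, -4)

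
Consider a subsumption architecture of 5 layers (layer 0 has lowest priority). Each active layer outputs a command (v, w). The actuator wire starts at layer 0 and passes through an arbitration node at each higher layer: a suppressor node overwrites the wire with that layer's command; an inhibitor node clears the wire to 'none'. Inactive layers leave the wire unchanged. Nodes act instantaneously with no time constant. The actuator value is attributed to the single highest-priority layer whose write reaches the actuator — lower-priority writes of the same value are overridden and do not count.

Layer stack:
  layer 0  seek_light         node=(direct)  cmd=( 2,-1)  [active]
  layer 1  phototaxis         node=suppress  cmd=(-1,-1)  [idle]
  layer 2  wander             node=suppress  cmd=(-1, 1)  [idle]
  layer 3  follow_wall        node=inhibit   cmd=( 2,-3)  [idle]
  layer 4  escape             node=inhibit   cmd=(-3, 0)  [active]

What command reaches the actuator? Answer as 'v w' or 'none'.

[0] seek_light on; wire := (2, -1)
[1] phototaxis off; pass (2, -1)
[2] wander off; pass (2, -1)
[3] follow_wall off; pass (2, -1)
[4] escape on (inhibit); wire := none
output none

none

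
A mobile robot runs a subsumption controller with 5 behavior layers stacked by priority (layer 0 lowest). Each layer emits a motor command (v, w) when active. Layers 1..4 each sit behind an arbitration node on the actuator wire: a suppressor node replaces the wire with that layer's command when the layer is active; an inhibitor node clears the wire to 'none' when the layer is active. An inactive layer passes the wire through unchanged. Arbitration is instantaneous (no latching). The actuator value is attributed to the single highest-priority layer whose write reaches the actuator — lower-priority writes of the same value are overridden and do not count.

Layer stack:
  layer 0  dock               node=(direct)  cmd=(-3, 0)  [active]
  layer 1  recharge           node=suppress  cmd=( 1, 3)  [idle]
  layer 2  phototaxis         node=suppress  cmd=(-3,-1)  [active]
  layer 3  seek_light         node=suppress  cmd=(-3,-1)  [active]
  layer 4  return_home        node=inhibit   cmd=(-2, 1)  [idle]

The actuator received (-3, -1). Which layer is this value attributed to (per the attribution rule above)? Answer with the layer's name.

seek_light

L0 dock: active, feeds wire = (-3, 0)
L1 recharge: idle → wire stays (-3, 0)
L2 phototaxis: active, suppressor → wire = (-3, -1)
L3 seek_light: active, suppressor → wire = (-3, -1)
L4 return_home: idle → wire stays (-3, -1)
actuator = (-3, -1)
last writer: layer 3 = seek_light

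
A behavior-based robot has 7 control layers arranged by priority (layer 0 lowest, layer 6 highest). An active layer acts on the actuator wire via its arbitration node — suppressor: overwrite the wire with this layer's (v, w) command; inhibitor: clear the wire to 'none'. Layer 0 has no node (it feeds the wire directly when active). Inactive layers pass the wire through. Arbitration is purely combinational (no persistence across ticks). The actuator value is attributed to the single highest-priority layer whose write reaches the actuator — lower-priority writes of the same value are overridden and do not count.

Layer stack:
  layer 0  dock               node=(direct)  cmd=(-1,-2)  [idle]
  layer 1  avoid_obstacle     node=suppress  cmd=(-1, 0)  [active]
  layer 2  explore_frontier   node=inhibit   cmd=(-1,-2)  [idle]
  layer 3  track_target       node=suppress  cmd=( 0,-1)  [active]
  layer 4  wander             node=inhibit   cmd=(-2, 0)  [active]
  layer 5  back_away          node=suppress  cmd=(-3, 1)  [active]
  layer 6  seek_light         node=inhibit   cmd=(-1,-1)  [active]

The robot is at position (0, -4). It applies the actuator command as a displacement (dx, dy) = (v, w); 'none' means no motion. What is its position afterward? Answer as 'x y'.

layer 0 (dock) idle — none
layer 1 (avoid_obstacle) active — suppresses: (-1, 0)
layer 2 (explore_frontier) idle — unchanged: (-1, 0)
layer 3 (track_target) active — suppresses: (0, -1)
layer 4 (wander) active — inhibits: none
layer 5 (back_away) active — suppresses: (-3, 1)
layer 6 (seek_light) active — inhibits: none
→ actuator none
position: (0, -4) + none = (0, -4)

0 -4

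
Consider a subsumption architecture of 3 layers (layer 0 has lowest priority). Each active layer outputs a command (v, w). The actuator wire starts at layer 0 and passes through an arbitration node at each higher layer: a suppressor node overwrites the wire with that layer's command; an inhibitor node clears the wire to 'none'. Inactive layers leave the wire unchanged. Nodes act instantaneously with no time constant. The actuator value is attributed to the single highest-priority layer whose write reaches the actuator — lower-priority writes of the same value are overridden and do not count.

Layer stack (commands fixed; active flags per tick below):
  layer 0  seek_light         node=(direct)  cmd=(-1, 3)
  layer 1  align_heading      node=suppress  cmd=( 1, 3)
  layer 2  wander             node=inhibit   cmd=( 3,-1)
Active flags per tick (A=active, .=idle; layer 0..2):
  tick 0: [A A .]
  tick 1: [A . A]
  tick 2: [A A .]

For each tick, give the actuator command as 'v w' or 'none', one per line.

tick 0:
  L0 seek_light: active, feeds wire = (-1, 3)
  L1 align_heading: active, suppressor → wire = (1, 3)
  L2 wander: idle → wire stays (1, 3)
  actuator = (1, 3)
tick 1:
  L0 seek_light: active, feeds wire = (-1, 3)
  L1 align_heading: idle → wire stays (-1, 3)
  L2 wander: active, inhibitor → wire = none
  actuator = none
tick 2:
  L0 seek_light: active, feeds wire = (-1, 3)
  L1 align_heading: active, suppressor → wire = (1, 3)
  L2 wander: idle → wire stays (1, 3)
  actuator = (1, 3)

1 3
none
1 3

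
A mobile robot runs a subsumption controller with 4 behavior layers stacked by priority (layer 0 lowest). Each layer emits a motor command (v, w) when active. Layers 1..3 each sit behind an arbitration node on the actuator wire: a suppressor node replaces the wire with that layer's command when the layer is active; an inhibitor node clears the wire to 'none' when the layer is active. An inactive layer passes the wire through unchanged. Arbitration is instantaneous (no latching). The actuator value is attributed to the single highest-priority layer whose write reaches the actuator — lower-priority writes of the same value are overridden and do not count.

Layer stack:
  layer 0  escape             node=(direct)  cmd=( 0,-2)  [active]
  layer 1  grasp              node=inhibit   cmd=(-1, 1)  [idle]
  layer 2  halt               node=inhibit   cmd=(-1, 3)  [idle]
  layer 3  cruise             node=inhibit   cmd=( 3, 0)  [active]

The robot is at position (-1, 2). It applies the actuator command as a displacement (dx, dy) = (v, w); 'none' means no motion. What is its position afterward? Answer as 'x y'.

-1 2

layer 0 (escape) active — direct: (0, -2)
layer 1 (grasp) idle — unchanged: (0, -2)
layer 2 (halt) idle — unchanged: (0, -2)
layer 3 (cruise) active — inhibits: none
→ actuator none
position: (-1, 2) + none = (-1, 2)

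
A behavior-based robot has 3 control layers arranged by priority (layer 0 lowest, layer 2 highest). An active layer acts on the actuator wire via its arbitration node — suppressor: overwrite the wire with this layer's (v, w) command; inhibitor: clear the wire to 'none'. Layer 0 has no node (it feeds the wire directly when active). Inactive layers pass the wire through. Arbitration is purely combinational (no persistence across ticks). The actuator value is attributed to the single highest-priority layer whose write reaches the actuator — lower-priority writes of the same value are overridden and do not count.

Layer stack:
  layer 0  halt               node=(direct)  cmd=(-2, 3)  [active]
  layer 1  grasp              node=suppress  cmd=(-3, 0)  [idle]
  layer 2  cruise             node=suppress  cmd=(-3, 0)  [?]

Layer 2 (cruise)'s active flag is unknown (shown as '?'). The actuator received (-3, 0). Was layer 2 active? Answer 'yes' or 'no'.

If layer 2 is active=yes:
  actuator would be (-3, 0)
If layer 2 is active=no:
  actuator would be (-2, 3)
Observed (-3, 0), so layer 2 was active.

yes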